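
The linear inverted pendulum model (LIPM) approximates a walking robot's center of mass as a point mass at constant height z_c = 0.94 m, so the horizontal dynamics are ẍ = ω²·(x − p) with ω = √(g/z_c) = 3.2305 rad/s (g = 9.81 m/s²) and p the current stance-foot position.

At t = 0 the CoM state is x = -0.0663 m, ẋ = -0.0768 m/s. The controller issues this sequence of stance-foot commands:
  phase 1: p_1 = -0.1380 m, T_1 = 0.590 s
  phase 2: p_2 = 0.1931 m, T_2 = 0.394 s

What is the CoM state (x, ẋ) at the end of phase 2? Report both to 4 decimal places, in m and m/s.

x = 0.1331, ẋ = 0.0929

phase 1: p=-0.1380, T=0.590, ωT=1.905995, cosh=3.437386, sinh=3.288711; start (x,ẋ)=(-0.066300, -0.076800) → end (x,ẋ)=(0.030277, 0.497763)
phase 2: p=0.1931, T=0.394, ωT=1.272817, cosh=1.925470, sinh=1.645428; start (x,ẋ)=(0.030277, 0.497763) → end (x,ẋ)=(0.133120, 0.092930)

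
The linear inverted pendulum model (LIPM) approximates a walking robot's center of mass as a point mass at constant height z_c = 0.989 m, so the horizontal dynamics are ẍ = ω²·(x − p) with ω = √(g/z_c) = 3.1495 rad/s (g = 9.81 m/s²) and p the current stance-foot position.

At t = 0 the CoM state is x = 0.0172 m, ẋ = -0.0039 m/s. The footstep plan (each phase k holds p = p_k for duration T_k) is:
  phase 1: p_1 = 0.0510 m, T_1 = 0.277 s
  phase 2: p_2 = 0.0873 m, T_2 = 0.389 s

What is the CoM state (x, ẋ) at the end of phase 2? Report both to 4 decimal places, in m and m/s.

x = -0.1245, ẋ = -0.6210

phase 1: p=0.0510, T=0.277, ωT=0.872412, cosh=1.405308, sinh=0.987366; start (x,ẋ)=(0.017200, -0.003900) → end (x,ẋ)=(0.002278, -0.110589)
phase 2: p=0.0873, T=0.389, ωT=1.225156, cosh=1.849204, sinh=1.555492; start (x,ẋ)=(0.002278, -0.110589) → end (x,ẋ)=(-0.124541, -0.621026)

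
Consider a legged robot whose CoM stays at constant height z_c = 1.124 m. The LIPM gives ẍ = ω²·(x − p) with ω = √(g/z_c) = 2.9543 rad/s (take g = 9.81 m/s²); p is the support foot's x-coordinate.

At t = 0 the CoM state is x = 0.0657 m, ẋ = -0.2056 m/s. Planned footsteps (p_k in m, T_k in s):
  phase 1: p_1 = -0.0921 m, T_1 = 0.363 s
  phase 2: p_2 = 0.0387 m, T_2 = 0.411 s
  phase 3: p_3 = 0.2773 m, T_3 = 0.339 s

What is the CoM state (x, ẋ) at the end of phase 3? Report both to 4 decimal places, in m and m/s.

phase 1: p=-0.0921, T=0.363, ωT=1.072411, cosh=1.632300, sinh=1.290117; start (x,ẋ)=(0.065700, -0.205600) → end (x,ẋ)=(0.075693, 0.265837)
phase 2: p=0.0387, T=0.411, ωT=1.214217, cosh=1.832300, sinh=1.535357; start (x,ẋ)=(0.075693, 0.265837) → end (x,ẋ)=(0.244639, 0.654891)
phase 3: p=0.2773, T=0.339, ωT=1.001508, cosh=1.544854, sinh=1.177529; start (x,ẋ)=(0.244639, 0.654891) → end (x,ẋ)=(0.487870, 0.898089)

x = 0.4879, ẋ = 0.8981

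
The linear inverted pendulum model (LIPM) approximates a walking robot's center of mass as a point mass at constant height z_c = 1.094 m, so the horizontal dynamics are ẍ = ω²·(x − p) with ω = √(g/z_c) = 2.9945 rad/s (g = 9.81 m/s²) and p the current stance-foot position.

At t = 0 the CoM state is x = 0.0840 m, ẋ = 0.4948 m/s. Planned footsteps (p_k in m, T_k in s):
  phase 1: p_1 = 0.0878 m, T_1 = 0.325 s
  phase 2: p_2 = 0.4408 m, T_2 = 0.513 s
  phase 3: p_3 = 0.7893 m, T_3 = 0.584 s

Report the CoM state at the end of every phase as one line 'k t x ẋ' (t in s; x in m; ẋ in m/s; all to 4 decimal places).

phase 1: p=0.0878, T=0.325, ωT=0.973213, cosh=1.512150, sinh=1.134283; start (x,ẋ)=(0.084000, 0.494800) → end (x,ẋ)=(0.269478, 0.735305)
phase 2: p=0.4408, T=0.513, ωT=1.536179, cosh=2.431000, sinh=2.215798; start (x,ẋ)=(0.269478, 0.735305) → end (x,ẋ)=(0.568410, 0.650772)
phase 3: p=0.7893, T=0.584, ωT=1.748788, cosh=2.960809, sinh=2.786824; start (x,ẋ)=(0.568410, 0.650772) → end (x,ẋ)=(0.740927, 0.083455)

1 0.3250 0.2695 0.7353
2 0.8380 0.5684 0.6508
3 1.4220 0.7409 0.0835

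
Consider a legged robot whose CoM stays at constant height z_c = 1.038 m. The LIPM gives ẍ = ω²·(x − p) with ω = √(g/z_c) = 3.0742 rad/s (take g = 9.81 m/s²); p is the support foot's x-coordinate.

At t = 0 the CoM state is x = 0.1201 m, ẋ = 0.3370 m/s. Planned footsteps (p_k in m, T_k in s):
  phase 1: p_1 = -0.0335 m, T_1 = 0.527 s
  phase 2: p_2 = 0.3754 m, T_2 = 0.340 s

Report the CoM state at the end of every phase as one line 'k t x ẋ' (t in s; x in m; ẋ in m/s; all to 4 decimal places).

phase 1: p=-0.0335, T=0.527, ωT=1.620103, cosh=2.625746, sinh=2.427867; start (x,ẋ)=(0.120100, 0.337000) → end (x,ẋ)=(0.635962, 2.031308)
phase 2: p=0.3754, T=0.340, ωT=1.045228, cosh=1.597829, sinh=1.246218; start (x,ẋ)=(0.635962, 2.031308) → end (x,ẋ)=(1.615185, 4.243929)

1 0.5270 0.6360 2.0313
2 0.8670 1.6152 4.2439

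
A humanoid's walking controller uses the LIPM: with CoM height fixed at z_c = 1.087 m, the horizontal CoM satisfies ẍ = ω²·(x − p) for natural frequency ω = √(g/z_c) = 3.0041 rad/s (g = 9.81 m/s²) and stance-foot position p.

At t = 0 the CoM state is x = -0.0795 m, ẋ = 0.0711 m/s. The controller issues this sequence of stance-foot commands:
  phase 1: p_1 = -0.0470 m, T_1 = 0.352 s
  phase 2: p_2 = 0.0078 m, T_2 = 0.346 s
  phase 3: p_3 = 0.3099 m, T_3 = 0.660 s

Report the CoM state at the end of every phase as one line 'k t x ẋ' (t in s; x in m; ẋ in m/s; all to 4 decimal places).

phase 1: p=-0.0470, T=0.352, ωT=1.057443, cosh=1.613172, sinh=1.265829; start (x,ẋ)=(-0.079500, 0.071100) → end (x,ẋ)=(-0.069469, -0.008890)
phase 2: p=0.0078, T=0.346, ωT=1.039419, cosh=1.590616, sinh=1.236956; start (x,ẋ)=(-0.069469, -0.008890) → end (x,ẋ)=(-0.118766, -0.301268)
phase 3: p=0.3099, T=0.660, ωT=1.982706, cosh=3.700032, sinh=3.562336; start (x,ẋ)=(-0.118766, -0.301268) → end (x,ẋ)=(-1.633428, -5.702117)

1 0.3520 -0.0695 -0.0089
2 0.6980 -0.1188 -0.3013
3 1.3580 -1.6334 -5.7021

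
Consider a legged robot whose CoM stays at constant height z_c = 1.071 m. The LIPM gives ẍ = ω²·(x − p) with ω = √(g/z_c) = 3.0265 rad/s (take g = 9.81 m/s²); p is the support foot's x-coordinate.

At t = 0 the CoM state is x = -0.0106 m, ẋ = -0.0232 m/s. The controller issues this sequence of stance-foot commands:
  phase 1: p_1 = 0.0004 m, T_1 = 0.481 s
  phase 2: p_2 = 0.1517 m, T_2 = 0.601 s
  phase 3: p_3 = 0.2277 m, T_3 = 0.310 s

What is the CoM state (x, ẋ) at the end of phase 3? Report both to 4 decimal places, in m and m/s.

x = -1.7114, ẋ = -5.7494

phase 1: p=0.0004, T=0.481, ωT=1.455746, cosh=2.260455, sinh=2.027228; start (x,ẋ)=(-0.010600, -0.023200) → end (x,ẋ)=(-0.040005, -0.119932)
phase 2: p=0.1517, T=0.601, ωT=1.818926, cosh=3.163718, sinh=3.001518; start (x,ẋ)=(-0.040005, -0.119932) → end (x,ẋ)=(-0.573743, -2.120897)
phase 3: p=0.2277, T=0.310, ωT=0.938215, cosh=1.473371, sinh=1.082045; start (x,ẋ)=(-0.573743, -2.120897) → end (x,ẋ)=(-1.711393, -5.749440)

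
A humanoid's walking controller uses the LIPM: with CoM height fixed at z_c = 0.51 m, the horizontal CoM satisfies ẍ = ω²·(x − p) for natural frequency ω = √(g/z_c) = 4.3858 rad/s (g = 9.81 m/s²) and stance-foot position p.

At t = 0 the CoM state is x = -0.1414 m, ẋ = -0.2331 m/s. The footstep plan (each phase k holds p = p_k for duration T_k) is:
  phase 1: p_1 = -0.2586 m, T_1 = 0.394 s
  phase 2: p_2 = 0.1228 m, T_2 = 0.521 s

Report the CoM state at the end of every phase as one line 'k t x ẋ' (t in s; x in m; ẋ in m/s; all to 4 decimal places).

1 0.3940 -0.0632 0.7243
2 0.9150 0.0026 -0.3704

phase 1: p=-0.2586, T=0.394, ωT=1.728005, cosh=2.903526, sinh=2.725887; start (x,ẋ)=(-0.141400, -0.233100) → end (x,ẋ)=(-0.063184, 0.724337)
phase 2: p=0.1228, T=0.521, ωT=2.285002, cosh=4.963739, sinh=4.861965; start (x,ẋ)=(-0.063184, 0.724337) → end (x,ẋ)=(0.002600, -0.370438)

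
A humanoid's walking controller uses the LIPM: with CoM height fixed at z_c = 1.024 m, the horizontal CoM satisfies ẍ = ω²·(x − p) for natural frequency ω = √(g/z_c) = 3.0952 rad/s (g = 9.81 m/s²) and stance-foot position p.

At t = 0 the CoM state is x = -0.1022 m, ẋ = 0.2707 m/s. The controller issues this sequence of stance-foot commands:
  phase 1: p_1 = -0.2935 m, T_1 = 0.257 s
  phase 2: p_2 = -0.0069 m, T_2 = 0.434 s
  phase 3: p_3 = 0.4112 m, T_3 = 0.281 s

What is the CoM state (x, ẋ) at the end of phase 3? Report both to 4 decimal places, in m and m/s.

phase 1: p=-0.2935, T=0.257, ωT=0.795466, cosh=1.333422, sinh=0.882052; start (x,ẋ)=(-0.102200, 0.270700) → end (x,ẋ)=(0.038726, 0.883231)
phase 2: p=-0.0069, T=0.434, ωT=1.343317, cosh=2.046355, sinh=1.785376; start (x,ẋ)=(0.038726, 0.883231) → end (x,ẋ)=(0.595933, 2.059538)
phase 3: p=0.4112, T=0.281, ωT=0.869751, cosh=1.402686, sinh=0.983631; start (x,ẋ)=(0.595933, 2.059538) → end (x,ẋ)=(1.324828, 3.451313)

x = 1.3248, ẋ = 3.4513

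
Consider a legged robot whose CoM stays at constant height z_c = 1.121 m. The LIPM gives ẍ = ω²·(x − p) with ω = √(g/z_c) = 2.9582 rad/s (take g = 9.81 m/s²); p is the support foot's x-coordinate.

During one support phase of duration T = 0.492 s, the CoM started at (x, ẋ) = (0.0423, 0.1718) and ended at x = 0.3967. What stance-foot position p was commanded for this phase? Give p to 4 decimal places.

p = -0.1456

ωT = 2.9582·0.492 = 1.455434; cosh(ωT) = 2.259822, sinh(ωT) = 2.026523
x(T) = p + (x₀−p)·cosh(ωT) + (ẋ₀/ω)·sinh(ωT) ⇒ p·(1 − cosh) = x(T) − x₀·cosh − (ẋ₀/ω)·sinh
numerator   = 0.3967 − (0.0423)·2.259822 − (0.1718/2.9582)·2.026523 = 0.183417
denominator = 1 − 2.259822 = -1.259822
p = 0.183417 / -1.259822 = -0.1456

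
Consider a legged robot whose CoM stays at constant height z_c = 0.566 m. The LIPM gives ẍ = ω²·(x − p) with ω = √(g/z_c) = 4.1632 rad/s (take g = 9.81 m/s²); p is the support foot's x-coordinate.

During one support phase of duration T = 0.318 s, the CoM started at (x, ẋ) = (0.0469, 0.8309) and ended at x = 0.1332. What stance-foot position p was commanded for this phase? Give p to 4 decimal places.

p = 0.3059

ωT = 4.1632·0.318 = 1.323898; cosh(ωT) = 2.012068, sinh(ωT) = 1.745972
x(T) = p + (x₀−p)·cosh(ωT) + (ẋ₀/ω)·sinh(ωT) ⇒ p·(1 − cosh) = x(T) − x₀·cosh − (ẋ₀/ω)·sinh
numerator   = 0.1332 − (0.0469)·2.012068 − (0.8309/4.1632)·1.745972 = -0.309631
denominator = 1 − 2.012068 = -1.012068
p = -0.309631 / -1.012068 = 0.3059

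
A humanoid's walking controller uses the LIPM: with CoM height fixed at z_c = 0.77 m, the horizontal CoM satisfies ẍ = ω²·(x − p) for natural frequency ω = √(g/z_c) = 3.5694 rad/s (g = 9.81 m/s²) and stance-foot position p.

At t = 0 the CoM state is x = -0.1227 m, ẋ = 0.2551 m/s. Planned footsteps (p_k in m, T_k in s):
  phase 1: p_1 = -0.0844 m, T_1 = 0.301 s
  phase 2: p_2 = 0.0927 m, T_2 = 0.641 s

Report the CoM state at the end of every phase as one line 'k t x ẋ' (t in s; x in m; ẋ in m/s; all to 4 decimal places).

phase 1: p=-0.0844, T=0.301, ωT=1.074389, cosh=1.634855, sinh=1.293349; start (x,ẋ)=(-0.122700, 0.255100) → end (x,ẋ)=(-0.054581, 0.240240)
phase 2: p=0.0927, T=0.641, ωT=2.287985, cosh=4.978267, sinh=4.876796; start (x,ẋ)=(-0.054581, 0.240240) → end (x,ẋ)=(-0.312269, -1.367776)

1 0.3010 -0.0546 0.2402
2 0.9420 -0.3123 -1.3678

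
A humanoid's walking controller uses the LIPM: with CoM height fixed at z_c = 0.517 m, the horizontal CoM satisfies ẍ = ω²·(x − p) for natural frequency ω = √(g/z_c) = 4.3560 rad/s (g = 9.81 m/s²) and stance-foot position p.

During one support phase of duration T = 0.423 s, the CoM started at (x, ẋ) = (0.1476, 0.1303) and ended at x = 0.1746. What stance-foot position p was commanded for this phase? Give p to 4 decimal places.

ωT = 4.3560·0.423 = 1.842588; cosh(ωT) = 3.235631, sinh(ωT) = 3.077224
x(T) = p + (x₀−p)·cosh(ωT) + (ẋ₀/ω)·sinh(ωT) ⇒ p·(1 − cosh) = x(T) − x₀·cosh − (ẋ₀/ω)·sinh
numerator   = 0.1746 − (0.1476)·3.235631 − (0.1303/4.3560)·3.077224 = -0.395027
denominator = 1 − 3.235631 = -2.235631
p = -0.395027 / -2.235631 = 0.1767

p = 0.1767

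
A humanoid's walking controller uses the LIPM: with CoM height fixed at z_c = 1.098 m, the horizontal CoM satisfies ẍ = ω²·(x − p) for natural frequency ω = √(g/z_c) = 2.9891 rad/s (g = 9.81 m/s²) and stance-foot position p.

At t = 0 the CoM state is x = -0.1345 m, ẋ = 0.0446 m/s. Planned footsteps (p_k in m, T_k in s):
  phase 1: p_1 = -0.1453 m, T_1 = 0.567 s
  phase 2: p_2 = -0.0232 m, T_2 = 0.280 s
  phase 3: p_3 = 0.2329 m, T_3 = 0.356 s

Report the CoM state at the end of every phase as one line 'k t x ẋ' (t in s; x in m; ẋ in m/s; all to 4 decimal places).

1 0.5670 -0.0756 0.2105
2 0.8470 -0.0291 0.1415
3 1.2030 -0.1315 -0.7701

phase 1: p=-0.1453, T=0.567, ωT=1.694820, cosh=2.814648, sinh=2.631016; start (x,ẋ)=(-0.134500, 0.044600) → end (x,ẋ)=(-0.075645, 0.210468)
phase 2: p=-0.0232, T=0.280, ωT=0.836948, cosh=1.371169, sinh=0.938139; start (x,ẋ)=(-0.075645, 0.210468) → end (x,ẋ)=(-0.029054, 0.141523)
phase 3: p=0.2329, T=0.356, ωT=1.064120, cosh=1.621659, sinh=1.276627; start (x,ẋ)=(-0.029054, 0.141523) → end (x,ẋ)=(-0.131457, -0.770107)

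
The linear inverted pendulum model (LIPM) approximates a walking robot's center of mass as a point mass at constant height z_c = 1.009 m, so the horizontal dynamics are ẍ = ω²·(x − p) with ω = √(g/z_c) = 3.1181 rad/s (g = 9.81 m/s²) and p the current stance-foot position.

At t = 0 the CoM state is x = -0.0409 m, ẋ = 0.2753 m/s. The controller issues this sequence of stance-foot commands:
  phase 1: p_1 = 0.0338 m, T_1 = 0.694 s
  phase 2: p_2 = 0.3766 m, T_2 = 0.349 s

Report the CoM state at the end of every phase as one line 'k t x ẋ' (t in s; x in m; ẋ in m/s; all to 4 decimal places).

phase 1: p=0.0338, T=0.694, ωT=2.163961, cosh=4.410212, sinh=4.295343; start (x,ẋ)=(-0.040900, 0.275300) → end (x,ẋ)=(0.083597, 0.213651)
phase 2: p=0.3766, T=0.349, ωT=1.088217, cosh=1.652896, sinh=1.316079; start (x,ẋ)=(0.083597, 0.213651) → end (x,ẋ)=(-0.017526, -0.849243)

1 0.6940 0.0836 0.2137
2 1.0430 -0.0175 -0.8492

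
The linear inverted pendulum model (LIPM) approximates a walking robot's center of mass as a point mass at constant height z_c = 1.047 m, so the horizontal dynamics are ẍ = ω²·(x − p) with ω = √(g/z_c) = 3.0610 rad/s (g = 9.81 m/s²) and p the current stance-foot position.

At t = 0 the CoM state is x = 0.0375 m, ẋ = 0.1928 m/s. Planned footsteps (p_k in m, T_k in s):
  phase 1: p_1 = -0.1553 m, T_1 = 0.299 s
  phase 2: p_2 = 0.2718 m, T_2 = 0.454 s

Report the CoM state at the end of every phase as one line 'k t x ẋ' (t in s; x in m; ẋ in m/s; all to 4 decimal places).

1 0.2990 0.1901 0.8981
2 0.7530 0.6499 1.4434

phase 1: p=-0.1553, T=0.299, ωT=0.915239, cosh=1.448896, sinh=1.048476; start (x,ẋ)=(0.037500, 0.192800) → end (x,ẋ)=(0.190086, 0.898116)
phase 2: p=0.2718, T=0.454, ωT=1.389694, cosh=2.131387, sinh=1.882235; start (x,ẋ)=(0.190086, 0.898116) → end (x,ẋ)=(0.649896, 1.443439)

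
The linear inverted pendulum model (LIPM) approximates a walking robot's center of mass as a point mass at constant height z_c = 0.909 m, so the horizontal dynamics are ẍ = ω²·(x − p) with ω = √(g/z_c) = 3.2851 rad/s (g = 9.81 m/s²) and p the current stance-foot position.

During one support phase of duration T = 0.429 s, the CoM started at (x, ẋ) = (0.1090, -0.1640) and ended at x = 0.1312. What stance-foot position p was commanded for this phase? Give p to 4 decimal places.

p = 0.0078

ωT = 3.2851·0.429 = 1.409308; cosh(ωT) = 2.168717, sinh(ωT) = 1.924405
x(T) = p + (x₀−p)·cosh(ωT) + (ẋ₀/ω)·sinh(ωT) ⇒ p·(1 − cosh) = x(T) − x₀·cosh − (ẋ₀/ω)·sinh
numerator   = 0.1312 − (0.1090)·2.168717 − (-0.1640/3.2851)·1.924405 = -0.009119
denominator = 1 − 2.168717 = -1.168717
p = -0.009119 / -1.168717 = 0.0078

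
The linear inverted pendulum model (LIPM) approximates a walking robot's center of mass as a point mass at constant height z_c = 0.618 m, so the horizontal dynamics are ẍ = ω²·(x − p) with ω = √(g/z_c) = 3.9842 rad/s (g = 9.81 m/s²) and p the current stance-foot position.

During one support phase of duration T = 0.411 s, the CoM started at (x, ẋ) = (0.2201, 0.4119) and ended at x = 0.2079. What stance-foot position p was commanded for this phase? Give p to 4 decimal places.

p = 0.3807

ωT = 3.9842·0.411 = 1.637506; cosh(ωT) = 2.668397, sinh(ωT) = 2.473933
x(T) = p + (x₀−p)·cosh(ωT) + (ẋ₀/ω)·sinh(ωT) ⇒ p·(1 − cosh) = x(T) − x₀·cosh − (ẋ₀/ω)·sinh
numerator   = 0.2079 − (0.2201)·2.668397 − (0.4119/3.9842)·2.473933 = -0.635178
denominator = 1 − 2.668397 = -1.668397
p = -0.635178 / -1.668397 = 0.3807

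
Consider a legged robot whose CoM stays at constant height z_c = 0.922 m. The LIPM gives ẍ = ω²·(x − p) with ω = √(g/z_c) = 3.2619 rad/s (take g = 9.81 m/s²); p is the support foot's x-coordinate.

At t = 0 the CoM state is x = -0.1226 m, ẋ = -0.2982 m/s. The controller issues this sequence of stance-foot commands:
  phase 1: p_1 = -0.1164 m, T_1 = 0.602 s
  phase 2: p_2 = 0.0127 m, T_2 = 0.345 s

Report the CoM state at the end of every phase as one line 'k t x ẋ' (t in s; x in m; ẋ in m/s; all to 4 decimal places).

1 0.6020 -0.4582 -1.1540
2 0.9470 -1.2768 -4.0824

phase 1: p=-0.1164, T=0.602, ωT=1.963664, cosh=3.632864, sinh=3.492521; start (x,ẋ)=(-0.122600, -0.298200) → end (x,ẋ)=(-0.458207, -1.153952)
phase 2: p=0.0127, T=0.345, ωT=1.125355, cosh=1.702925, sinh=1.378387; start (x,ẋ)=(-0.458207, -1.153952) → end (x,ẋ)=(-1.276847, -4.082367)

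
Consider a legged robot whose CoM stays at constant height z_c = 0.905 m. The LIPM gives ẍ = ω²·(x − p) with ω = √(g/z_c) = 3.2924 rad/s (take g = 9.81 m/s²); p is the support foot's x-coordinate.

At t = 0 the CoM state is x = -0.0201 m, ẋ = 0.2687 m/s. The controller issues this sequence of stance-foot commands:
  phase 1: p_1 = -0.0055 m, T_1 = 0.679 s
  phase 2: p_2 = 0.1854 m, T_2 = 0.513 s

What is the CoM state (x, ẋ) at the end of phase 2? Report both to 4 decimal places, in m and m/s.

x = 1.3465, ẋ = 3.9450

phase 1: p=-0.0055, T=0.679, ωT=2.235540, cosh=4.729230, sinh=4.622296; start (x,ẋ)=(-0.020100, 0.268700) → end (x,ẋ)=(0.302689, 1.048555)
phase 2: p=0.1854, T=0.513, ωT=1.689001, cosh=2.799387, sinh=2.614683; start (x,ẋ)=(0.302689, 1.048555) → end (x,ẋ)=(1.346455, 3.945003)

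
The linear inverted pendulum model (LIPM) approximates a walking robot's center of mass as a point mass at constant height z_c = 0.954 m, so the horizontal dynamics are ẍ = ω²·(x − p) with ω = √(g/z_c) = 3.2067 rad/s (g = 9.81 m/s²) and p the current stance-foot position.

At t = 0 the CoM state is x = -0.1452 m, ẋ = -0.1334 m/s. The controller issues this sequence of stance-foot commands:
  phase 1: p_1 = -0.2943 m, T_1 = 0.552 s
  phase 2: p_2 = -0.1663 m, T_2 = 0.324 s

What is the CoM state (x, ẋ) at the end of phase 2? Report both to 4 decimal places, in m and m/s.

phase 1: p=-0.2943, T=0.552, ωT=1.770098, cosh=3.020874, sinh=2.850557; start (x,ẋ)=(-0.145200, -0.133400) → end (x,ẋ)=(0.037528, 0.959921)
phase 2: p=-0.1663, T=0.324, ωT=1.038971, cosh=1.590063, sinh=1.236244; start (x,ẋ)=(0.037528, 0.959921) → end (x,ẋ)=(0.527867, 2.334362)

x = 0.5279, ẋ = 2.3344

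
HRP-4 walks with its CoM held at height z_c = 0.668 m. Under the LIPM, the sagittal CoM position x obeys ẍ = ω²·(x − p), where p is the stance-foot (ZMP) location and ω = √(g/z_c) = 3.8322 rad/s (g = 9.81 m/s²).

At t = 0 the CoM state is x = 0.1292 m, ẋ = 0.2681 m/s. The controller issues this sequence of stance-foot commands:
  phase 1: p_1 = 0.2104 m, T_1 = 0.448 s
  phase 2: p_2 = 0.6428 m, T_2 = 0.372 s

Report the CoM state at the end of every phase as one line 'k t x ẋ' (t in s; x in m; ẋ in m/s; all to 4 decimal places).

phase 1: p=0.2104, T=0.448, ωT=1.716826, cosh=2.873232, sinh=2.693597; start (x,ẋ)=(0.129200, 0.268100) → end (x,ẋ)=(0.165537, -0.067865)
phase 2: p=0.6428, T=0.372, ωT=1.425578, cosh=2.200316, sinh=1.959947; start (x,ẋ)=(0.165537, -0.067865) → end (x,ẋ)=(-0.442039, -3.734004)

1 0.4480 0.1655 -0.0679
2 0.8200 -0.4420 -3.7340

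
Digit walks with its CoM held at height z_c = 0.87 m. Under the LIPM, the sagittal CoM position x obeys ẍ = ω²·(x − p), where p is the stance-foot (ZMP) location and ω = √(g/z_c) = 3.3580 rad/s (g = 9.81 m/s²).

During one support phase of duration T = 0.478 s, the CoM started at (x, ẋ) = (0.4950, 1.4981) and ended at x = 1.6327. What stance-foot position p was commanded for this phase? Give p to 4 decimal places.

ωT = 3.3580·0.478 = 1.605124; cosh(ωT) = 2.589671, sinh(ωT) = 2.388806
x(T) = p + (x₀−p)·cosh(ωT) + (ẋ₀/ω)·sinh(ωT) ⇒ p·(1 − cosh) = x(T) − x₀·cosh − (ẋ₀/ω)·sinh
numerator   = 1.6327 − (0.4950)·2.589671 − (1.4981/3.3580)·2.388806 = -0.714902
denominator = 1 − 2.589671 = -1.589671
p = -0.714902 / -1.589671 = 0.4497

p = 0.4497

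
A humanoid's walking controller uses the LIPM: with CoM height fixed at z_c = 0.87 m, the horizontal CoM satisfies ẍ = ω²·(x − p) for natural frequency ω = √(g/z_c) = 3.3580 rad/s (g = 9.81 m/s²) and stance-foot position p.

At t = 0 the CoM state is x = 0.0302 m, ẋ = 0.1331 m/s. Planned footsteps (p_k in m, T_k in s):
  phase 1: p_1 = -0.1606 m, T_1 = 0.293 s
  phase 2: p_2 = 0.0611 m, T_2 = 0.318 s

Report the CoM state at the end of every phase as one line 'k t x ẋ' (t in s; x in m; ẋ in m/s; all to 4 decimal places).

1 0.2930 0.1758 0.9400
2 0.6110 0.6068 2.0231

phase 1: p=-0.1606, T=0.293, ωT=0.983894, cosh=1.524352, sinh=1.150500; start (x,ẋ)=(0.030200, 0.133100) → end (x,ẋ)=(0.175848, 0.940024)
phase 2: p=0.0611, T=0.318, ωT=1.067844, cosh=1.626425, sinh=1.282676; start (x,ẋ)=(0.175848, 0.940024) → end (x,ẋ)=(0.606796, 2.023125)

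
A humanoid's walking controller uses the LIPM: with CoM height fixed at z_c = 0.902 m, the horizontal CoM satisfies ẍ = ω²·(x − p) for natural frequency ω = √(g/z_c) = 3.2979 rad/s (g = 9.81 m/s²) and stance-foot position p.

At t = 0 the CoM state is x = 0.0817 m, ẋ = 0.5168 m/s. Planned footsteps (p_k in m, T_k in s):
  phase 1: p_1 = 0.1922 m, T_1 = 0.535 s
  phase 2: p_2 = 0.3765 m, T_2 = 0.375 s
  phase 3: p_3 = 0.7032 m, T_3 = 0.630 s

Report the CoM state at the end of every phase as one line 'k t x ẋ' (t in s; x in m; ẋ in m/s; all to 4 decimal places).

1 0.5350 0.3042 0.5203
2 0.9100 0.4903 0.5954
3 1.5400 0.5492 -0.3454

phase 1: p=0.1922, T=0.535, ωT=1.764377, cosh=3.004612, sinh=2.833319; start (x,ẋ)=(0.081700, 0.516800) → end (x,ẋ)=(0.304188, 0.520271)
phase 2: p=0.3765, T=0.375, ωT=1.236712, cosh=1.867304, sinh=1.576967; start (x,ẋ)=(0.304188, 0.520271) → end (x,ẋ)=(0.490251, 0.595432)
phase 3: p=0.7032, T=0.630, ωT=2.077677, cosh=4.055558, sinh=3.930338; start (x,ẋ)=(0.490251, 0.595432) → end (x,ẋ)=(0.549191, -0.345405)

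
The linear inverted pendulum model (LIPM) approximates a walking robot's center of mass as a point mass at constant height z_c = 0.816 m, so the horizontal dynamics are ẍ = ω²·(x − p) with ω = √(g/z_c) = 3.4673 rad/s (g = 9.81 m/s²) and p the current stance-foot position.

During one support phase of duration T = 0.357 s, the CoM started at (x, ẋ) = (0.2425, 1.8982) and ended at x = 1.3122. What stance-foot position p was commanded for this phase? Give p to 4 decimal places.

ωT = 3.4673·0.357 = 1.237826; cosh(ωT) = 1.869062, sinh(ωT) = 1.579048
x(T) = p + (x₀−p)·cosh(ωT) + (ẋ₀/ω)·sinh(ωT) ⇒ p·(1 − cosh) = x(T) − x₀·cosh − (ẋ₀/ω)·sinh
numerator   = 1.3122 − (0.2425)·1.869062 − (1.8982/3.4673)·1.579048 = -0.005509
denominator = 1 − 1.869062 = -0.869062
p = -0.005509 / -0.869062 = 0.0063

p = 0.0063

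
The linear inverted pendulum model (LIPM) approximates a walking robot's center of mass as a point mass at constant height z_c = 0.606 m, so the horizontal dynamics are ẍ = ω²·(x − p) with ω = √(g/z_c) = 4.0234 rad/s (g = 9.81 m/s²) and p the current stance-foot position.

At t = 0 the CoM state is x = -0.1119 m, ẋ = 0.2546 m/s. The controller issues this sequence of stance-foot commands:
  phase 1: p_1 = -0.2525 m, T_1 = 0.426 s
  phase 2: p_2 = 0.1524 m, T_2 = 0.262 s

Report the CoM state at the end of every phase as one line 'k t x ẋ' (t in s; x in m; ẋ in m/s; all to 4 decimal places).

phase 1: p=-0.2525, T=0.426, ωT=1.713968, cosh=2.865548, sinh=2.685398; start (x,ẋ)=(-0.111900, 0.254600) → end (x,ẋ)=(0.320328, 2.248672)
phase 2: p=0.1524, T=0.262, ωT=1.054131, cosh=1.608988, sinh=1.260492; start (x,ẋ)=(0.320328, 2.248672) → end (x,ẋ)=(1.127080, 4.469723)

1 0.4260 0.3203 2.2487
2 0.6880 1.1271 4.4697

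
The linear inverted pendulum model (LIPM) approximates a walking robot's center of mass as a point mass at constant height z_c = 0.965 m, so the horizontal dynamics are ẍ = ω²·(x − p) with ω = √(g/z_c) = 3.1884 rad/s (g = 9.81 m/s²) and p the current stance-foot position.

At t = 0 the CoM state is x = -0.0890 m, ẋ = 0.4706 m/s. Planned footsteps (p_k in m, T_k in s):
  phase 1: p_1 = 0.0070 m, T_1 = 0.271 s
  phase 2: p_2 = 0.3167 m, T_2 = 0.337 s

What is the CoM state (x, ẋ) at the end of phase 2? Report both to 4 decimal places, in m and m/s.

x = -0.0279, ẋ = -0.6498

phase 1: p=0.0070, T=0.271, ωT=0.864056, cosh=1.397108, sinh=0.975659; start (x,ẋ)=(-0.089000, 0.470600) → end (x,ẋ)=(0.016882, 0.358843)
phase 2: p=0.3167, T=0.337, ωT=1.074491, cosh=1.634986, sinh=1.293515; start (x,ẋ)=(0.016882, 0.358843) → end (x,ẋ)=(-0.027917, -0.649817)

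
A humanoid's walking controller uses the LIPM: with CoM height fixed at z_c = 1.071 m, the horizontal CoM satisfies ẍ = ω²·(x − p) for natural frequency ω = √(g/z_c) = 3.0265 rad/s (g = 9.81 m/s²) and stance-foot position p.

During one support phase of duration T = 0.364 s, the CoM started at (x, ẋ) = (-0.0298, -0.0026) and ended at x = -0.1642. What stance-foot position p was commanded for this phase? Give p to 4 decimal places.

p = 0.1689

ωT = 3.0265·0.364 = 1.101646; cosh(ωT) = 1.670719, sinh(ωT) = 1.338396
x(T) = p + (x₀−p)·cosh(ωT) + (ẋ₀/ω)·sinh(ωT) ⇒ p·(1 − cosh) = x(T) − x₀·cosh − (ẋ₀/ω)·sinh
numerator   = -0.1642 − (-0.0298)·1.670719 − (-0.0026/3.0265)·1.338396 = -0.113263
denominator = 1 − 1.670719 = -0.670719
p = -0.113263 / -0.670719 = 0.1689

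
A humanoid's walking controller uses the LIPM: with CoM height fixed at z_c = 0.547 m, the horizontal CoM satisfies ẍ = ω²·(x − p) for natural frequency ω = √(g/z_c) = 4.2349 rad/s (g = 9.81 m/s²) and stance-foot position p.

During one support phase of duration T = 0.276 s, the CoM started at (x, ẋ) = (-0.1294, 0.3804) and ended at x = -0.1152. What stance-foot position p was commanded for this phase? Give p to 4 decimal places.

ωT = 4.2349·0.276 = 1.168832; cosh(ωT) = 1.764481, sinh(ωT) = 1.453752
x(T) = p + (x₀−p)·cosh(ωT) + (ẋ₀/ω)·sinh(ωT) ⇒ p·(1 − cosh) = x(T) − x₀·cosh − (ẋ₀/ω)·sinh
numerator   = -0.1152 − (-0.1294)·1.764481 − (0.3804/4.2349)·1.453752 = -0.017459
denominator = 1 − 1.764481 = -0.764481
p = -0.017459 / -0.764481 = 0.0228

p = 0.0228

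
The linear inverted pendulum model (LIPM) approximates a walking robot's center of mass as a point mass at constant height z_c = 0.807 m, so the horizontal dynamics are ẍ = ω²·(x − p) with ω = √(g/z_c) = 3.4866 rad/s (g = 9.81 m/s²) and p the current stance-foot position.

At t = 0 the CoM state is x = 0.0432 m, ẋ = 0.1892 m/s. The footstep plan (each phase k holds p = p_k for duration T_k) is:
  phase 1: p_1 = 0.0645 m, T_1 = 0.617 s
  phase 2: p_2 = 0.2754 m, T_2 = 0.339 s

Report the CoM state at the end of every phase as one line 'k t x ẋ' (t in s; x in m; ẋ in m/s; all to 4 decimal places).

1 0.6170 0.2018 0.5093
2 0.9560 0.3598 0.5293

phase 1: p=0.0645, T=0.617, ωT=2.151232, cosh=4.355892, sinh=4.239551; start (x,ẋ)=(0.043200, 0.189200) → end (x,ẋ)=(0.201778, 0.509286)
phase 2: p=0.2754, T=0.339, ωT=1.181957, cosh=1.783714, sinh=1.477036; start (x,ẋ)=(0.201778, 0.509286) → end (x,ẋ)=(0.359830, 0.529282)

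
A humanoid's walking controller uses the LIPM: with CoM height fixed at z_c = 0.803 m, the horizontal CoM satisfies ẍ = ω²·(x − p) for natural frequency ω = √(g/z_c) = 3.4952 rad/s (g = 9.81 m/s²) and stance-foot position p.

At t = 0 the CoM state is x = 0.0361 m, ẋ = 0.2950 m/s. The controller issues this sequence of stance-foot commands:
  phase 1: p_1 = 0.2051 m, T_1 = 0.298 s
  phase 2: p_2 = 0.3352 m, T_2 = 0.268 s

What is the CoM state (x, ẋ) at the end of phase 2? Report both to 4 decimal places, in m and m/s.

phase 1: p=0.2051, T=0.298, ωT=1.041570, cosh=1.593281, sinh=1.240380; start (x,ẋ)=(0.036100, 0.295000) → end (x,ẋ)=(0.040525, -0.262661)
phase 2: p=0.3352, T=0.268, ωT=0.936714, cosh=1.471748, sinh=1.079834; start (x,ẋ)=(0.040525, -0.262661) → end (x,ẋ)=(-0.179635, -1.498742)

x = -0.1796, ẋ = -1.4987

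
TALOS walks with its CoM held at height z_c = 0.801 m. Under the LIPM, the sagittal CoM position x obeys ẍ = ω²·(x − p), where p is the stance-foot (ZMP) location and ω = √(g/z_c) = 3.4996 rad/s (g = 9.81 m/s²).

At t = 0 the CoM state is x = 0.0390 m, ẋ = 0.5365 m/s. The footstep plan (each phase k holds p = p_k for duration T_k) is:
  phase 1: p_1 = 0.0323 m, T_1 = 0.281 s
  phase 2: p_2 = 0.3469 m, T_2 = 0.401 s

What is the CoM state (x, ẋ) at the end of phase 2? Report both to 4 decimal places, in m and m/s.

phase 1: p=0.0323, T=0.281, ωT=0.983388, cosh=1.523770, sinh=1.149728; start (x,ẋ)=(0.039000, 0.536500) → end (x,ẋ)=(0.218766, 0.844461)
phase 2: p=0.3469, T=0.401, ωT=1.403340, cosh=2.157270, sinh=1.911495; start (x,ẋ)=(0.218766, 0.844461) → end (x,ẋ)=(0.531729, 0.964583)

x = 0.5317, ẋ = 0.9646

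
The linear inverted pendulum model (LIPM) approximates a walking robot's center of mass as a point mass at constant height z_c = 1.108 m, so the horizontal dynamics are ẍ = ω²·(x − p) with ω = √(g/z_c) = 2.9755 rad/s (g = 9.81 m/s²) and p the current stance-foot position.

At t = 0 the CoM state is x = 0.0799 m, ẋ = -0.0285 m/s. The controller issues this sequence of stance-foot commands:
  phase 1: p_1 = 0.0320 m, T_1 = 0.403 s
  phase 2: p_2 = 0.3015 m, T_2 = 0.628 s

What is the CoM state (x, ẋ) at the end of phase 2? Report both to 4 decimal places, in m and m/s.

x = -0.1792, ẋ = -1.3146

phase 1: p=0.0320, T=0.403, ωT=1.199126, cosh=1.809338, sinh=1.507880; start (x,ẋ)=(0.079900, -0.028500) → end (x,ẋ)=(0.104224, 0.163347)
phase 2: p=0.3015, T=0.628, ωT=1.868614, cosh=3.316824, sinh=3.162486; start (x,ẋ)=(0.104224, 0.163347) → end (x,ẋ)=(-0.179216, -1.314566)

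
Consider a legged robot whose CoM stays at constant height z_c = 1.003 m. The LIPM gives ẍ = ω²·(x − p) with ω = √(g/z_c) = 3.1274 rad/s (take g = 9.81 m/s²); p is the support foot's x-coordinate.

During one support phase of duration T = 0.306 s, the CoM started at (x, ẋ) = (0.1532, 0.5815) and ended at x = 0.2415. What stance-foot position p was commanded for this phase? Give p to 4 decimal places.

p = 0.3922

ωT = 3.1274·0.306 = 0.956984; cosh(ωT) = 1.493941, sinh(ωT) = 1.109892
x(T) = p + (x₀−p)·cosh(ωT) + (ẋ₀/ω)·sinh(ωT) ⇒ p·(1 − cosh) = x(T) − x₀·cosh − (ẋ₀/ω)·sinh
numerator   = 0.2415 − (0.1532)·1.493941 − (0.5815/3.1274)·1.109892 = -0.193742
denominator = 1 − 1.493941 = -0.493941
p = -0.193742 / -0.493941 = 0.3922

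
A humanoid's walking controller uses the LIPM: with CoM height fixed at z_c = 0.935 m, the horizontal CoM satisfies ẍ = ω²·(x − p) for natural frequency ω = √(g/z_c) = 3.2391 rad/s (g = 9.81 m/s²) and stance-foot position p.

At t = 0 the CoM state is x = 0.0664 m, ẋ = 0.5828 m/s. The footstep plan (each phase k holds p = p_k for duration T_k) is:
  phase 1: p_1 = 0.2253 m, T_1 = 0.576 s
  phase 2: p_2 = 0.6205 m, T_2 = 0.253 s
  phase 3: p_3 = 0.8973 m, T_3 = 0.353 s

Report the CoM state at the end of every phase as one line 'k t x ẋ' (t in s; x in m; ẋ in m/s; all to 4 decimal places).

phase 1: p=0.2253, T=0.576, ωT=1.865722, cosh=3.307690, sinh=3.152906; start (x,ẋ)=(0.066400, 0.582800) → end (x,ẋ)=(0.266999, 0.304943)
phase 2: p=0.6205, T=0.253, ωT=0.819492, cosh=1.355001, sinh=0.914346; start (x,ẋ)=(0.266999, 0.304943) → end (x,ẋ)=(0.227587, -0.633749)
phase 3: p=0.8973, T=0.353, ωT=1.143402, cosh=1.728079, sinh=1.409346; start (x,ẋ)=(0.227587, -0.633749) → end (x,ẋ)=(-0.535764, -4.152418)

1 0.5760 0.2670 0.3049
2 0.8290 0.2276 -0.6337
3 1.1820 -0.5358 -4.1524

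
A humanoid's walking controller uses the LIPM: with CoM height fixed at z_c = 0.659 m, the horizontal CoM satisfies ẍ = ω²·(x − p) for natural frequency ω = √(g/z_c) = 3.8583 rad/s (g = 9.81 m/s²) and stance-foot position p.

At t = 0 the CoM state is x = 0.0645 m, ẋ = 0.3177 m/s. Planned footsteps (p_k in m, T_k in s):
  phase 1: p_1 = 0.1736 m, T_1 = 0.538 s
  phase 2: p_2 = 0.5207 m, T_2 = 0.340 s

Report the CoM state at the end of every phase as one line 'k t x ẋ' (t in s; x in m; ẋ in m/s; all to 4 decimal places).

phase 1: p=0.1736, T=0.538, ωT=2.075765, cosh=4.048053, sinh=3.922592; start (x,ẋ)=(0.064500, 0.317700) → end (x,ẋ)=(0.054951, -0.365112)
phase 2: p=0.5207, T=0.340, ωT=1.311822, cosh=1.991131, sinh=1.721802; start (x,ẋ)=(0.054951, -0.365112) → end (x,ẋ)=(-0.569601, -3.821059)

1 0.5380 0.0550 -0.3651
2 0.8780 -0.5696 -3.8211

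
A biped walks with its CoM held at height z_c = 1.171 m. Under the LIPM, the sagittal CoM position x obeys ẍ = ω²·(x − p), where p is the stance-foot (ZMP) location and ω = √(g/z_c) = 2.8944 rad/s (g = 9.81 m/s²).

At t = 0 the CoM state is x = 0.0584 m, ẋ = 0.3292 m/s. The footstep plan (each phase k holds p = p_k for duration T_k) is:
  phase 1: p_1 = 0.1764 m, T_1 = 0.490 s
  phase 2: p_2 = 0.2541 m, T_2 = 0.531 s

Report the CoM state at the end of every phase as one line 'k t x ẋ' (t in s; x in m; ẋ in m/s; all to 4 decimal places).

1 0.4900 0.1395 0.0557
2 1.0210 0.0181 -0.5998

phase 1: p=0.1764, T=0.490, ωT=1.418256, cosh=2.186024, sinh=1.943888; start (x,ẋ)=(0.058400, 0.329200) → end (x,ẋ)=(0.139541, 0.055725)
phase 2: p=0.2541, T=0.531, ωT=1.536926, cosh=2.432658, sinh=2.217617; start (x,ẋ)=(0.139541, 0.055725) → end (x,ẋ)=(0.018112, -0.599757)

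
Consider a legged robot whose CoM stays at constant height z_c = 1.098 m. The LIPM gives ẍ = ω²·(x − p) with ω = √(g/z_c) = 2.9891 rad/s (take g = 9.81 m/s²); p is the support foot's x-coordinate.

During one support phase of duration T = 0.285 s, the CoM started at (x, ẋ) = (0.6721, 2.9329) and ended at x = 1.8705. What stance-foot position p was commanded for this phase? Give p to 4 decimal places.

p = 0.0034

ωT = 2.9891·0.285 = 0.851893; cosh(ωT) = 1.385344, sinh(ωT) = 0.958737
x(T) = p + (x₀−p)·cosh(ωT) + (ẋ₀/ω)·sinh(ωT) ⇒ p·(1 − cosh) = x(T) − x₀·cosh − (ẋ₀/ω)·sinh
numerator   = 1.8705 − (0.6721)·1.385344 − (2.9329/2.9891)·0.958737 = -0.001301
denominator = 1 − 1.385344 = -0.385344
p = -0.001301 / -0.385344 = 0.0034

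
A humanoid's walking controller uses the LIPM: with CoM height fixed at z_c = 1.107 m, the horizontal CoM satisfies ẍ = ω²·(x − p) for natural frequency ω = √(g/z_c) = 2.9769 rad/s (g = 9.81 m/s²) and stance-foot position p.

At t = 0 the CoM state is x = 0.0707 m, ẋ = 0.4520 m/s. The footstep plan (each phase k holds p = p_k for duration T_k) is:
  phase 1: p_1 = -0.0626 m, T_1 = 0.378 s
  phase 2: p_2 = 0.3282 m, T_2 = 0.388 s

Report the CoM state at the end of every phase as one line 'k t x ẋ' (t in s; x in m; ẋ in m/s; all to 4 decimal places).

phase 1: p=-0.0626, T=0.378, ωT=1.125268, cosh=1.702804, sinh=1.378239; start (x,ẋ)=(0.070700, 0.452000) → end (x,ẋ)=(0.373650, 1.316581)
phase 2: p=0.3282, T=0.388, ωT=1.155037, cosh=1.744594, sinh=1.429548; start (x,ẋ)=(0.373650, 1.316581) → end (x,ẋ)=(1.039732, 2.490317)

1 0.3780 0.3736 1.3166
2 0.7660 1.0397 2.4903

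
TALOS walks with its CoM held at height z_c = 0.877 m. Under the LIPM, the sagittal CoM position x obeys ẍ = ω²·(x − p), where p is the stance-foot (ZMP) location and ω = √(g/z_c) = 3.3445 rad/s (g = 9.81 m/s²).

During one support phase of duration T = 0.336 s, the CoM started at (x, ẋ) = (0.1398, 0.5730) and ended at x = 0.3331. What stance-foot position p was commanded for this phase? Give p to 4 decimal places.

ωT = 3.3445·0.336 = 1.123752; cosh(ωT) = 1.700717, sinh(ωT) = 1.375659
x(T) = p + (x₀−p)·cosh(ωT) + (ẋ₀/ω)·sinh(ωT) ⇒ p·(1 − cosh) = x(T) − x₀·cosh − (ẋ₀/ω)·sinh
numerator   = 0.3331 − (0.1398)·1.700717 − (0.5730/3.3445)·1.375659 = -0.140346
denominator = 1 − 1.700717 = -0.700717
p = -0.140346 / -0.700717 = 0.2003

p = 0.2003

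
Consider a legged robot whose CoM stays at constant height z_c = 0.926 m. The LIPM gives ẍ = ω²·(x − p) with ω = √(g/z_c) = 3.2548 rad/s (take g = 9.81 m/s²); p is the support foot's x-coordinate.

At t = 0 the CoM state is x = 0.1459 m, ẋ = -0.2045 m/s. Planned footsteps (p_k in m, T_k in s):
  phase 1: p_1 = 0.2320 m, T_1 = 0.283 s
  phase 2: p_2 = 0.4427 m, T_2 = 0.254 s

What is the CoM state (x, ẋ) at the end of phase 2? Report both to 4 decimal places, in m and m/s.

x = -0.2738, ẋ = -2.0189

phase 1: p=0.2320, T=0.283, ωT=0.921108, cosh=1.455075, sinh=1.056998; start (x,ẋ)=(0.145900, -0.204500) → end (x,ẋ)=(0.040307, -0.593774)
phase 2: p=0.4427, T=0.254, ωT=0.826719, cosh=1.361645, sinh=0.924162; start (x,ẋ)=(0.040307, -0.593774) → end (x,ẋ)=(-0.273812, -2.018894)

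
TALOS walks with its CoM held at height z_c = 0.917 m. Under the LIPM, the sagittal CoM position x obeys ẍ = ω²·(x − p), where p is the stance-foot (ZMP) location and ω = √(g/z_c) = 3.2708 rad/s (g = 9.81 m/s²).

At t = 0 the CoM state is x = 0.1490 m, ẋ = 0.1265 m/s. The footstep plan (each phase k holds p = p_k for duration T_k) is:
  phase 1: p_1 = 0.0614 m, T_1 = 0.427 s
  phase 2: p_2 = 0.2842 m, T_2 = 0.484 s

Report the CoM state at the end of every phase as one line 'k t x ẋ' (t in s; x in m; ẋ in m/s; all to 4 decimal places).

1 0.4270 0.3226 0.8148
2 0.9110 0.9627 2.3609

phase 1: p=0.0614, T=0.427, ωT=1.396632, cosh=2.144496, sinh=1.897067; start (x,ẋ)=(0.149000, 0.126500) → end (x,ẋ)=(0.322628, 0.814830)
phase 2: p=0.2842, T=0.484, ωT=1.583067, cosh=2.537607, sinh=2.332263; start (x,ẋ)=(0.322628, 0.814830) → end (x,ẋ)=(0.962735, 2.360862)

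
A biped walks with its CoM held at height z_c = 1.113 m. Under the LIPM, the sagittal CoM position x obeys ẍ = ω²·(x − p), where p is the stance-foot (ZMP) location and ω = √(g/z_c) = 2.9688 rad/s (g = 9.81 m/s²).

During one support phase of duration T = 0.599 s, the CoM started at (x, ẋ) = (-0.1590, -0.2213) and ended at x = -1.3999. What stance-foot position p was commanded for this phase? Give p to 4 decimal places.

p = 0.3431

ωT = 2.9688·0.599 = 1.778311; cosh(ωT) = 3.044387, sinh(ωT) = 2.875464
x(T) = p + (x₀−p)·cosh(ωT) + (ẋ₀/ω)·sinh(ωT) ⇒ p·(1 − cosh) = x(T) − x₀·cosh − (ẋ₀/ω)·sinh
numerator   = -1.3999 − (-0.1590)·3.044387 − (-0.2213/2.9688)·2.875464 = -0.701500
denominator = 1 − 3.044387 = -2.044387
p = -0.701500 / -2.044387 = 0.3431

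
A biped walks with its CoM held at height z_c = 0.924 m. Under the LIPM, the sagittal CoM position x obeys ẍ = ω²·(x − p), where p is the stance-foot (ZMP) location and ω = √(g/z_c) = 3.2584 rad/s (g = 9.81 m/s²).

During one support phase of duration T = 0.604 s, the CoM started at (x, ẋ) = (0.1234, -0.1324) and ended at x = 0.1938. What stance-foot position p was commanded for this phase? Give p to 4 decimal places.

ωT = 3.2584·0.604 = 1.968074; cosh(ωT) = 3.648301, sinh(ωT) = 3.508575
x(T) = p + (x₀−p)·cosh(ωT) + (ẋ₀/ω)·sinh(ωT) ⇒ p·(1 − cosh) = x(T) − x₀·cosh − (ẋ₀/ω)·sinh
numerator   = 0.1938 − (0.1234)·3.648301 − (-0.1324/3.2584)·3.508575 = -0.113835
denominator = 1 − 3.648301 = -2.648301
p = -0.113835 / -2.648301 = 0.0430

p = 0.0430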